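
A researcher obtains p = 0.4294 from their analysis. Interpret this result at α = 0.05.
Since p = 0.4294 > α = 0.05, fail to reject H₀.
There is insufficient evidence to reject the null hypothesis; the result is not statistically significant at the 0.05 level.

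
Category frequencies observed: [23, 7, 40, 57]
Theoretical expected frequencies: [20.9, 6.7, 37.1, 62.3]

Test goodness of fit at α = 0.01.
Chi-square goodness of fit test:
H₀: observed counts match expected distribution
H₁: observed counts differ from expected distribution
df = k - 1 = 3
χ² = Σ(O - E)²/E
   = (23 - 20.9)²/20.9 + (7 - 6.7)²/6.7 + (40 - 37.1)²/37.1 + (57 - 62.3)²/62.3
   = 0.211 + 0.013 + 0.227 + 0.451
   = 0.90
p-value = 0.8249

Since p-value > α = 0.01, we fail to reject H₀.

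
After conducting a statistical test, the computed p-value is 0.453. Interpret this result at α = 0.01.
Since p = 0.453 > α = 0.01, fail to reject H₀.
There is insufficient evidence to reject the null hypothesis; the result is not statistically significant at the 0.01 level.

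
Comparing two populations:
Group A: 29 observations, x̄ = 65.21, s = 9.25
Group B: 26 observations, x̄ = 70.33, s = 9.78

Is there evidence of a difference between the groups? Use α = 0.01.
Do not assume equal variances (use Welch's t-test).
Welch's two-sample t-test:
H₀: μ₁ = μ₂
H₁: μ₁ ≠ μ₂
s₁²/n₁ = 9.25²/29 = 2.9504,  s₂²/n₂ = 9.78²/26 = 3.6788
SE = √(s₁²/n₁ + s₂²/n₂) = √(2.9504 + 3.6788) = 2.5747
df (Welch-Satterthwaite) = (s₁²/n₁ + s₂²/n₂)² / [(s₁²/n₁)²/(n₁-1) + (s₂²/n₂)²/(n₂-1)] ≈ 51.57
t = (x̄₁ - x̄₂) / SE = (65.21 - 70.33) / 2.5747 = -5.12 / 2.5747 = -1.989
p-value = 0.0521

Since p-value > α = 0.01, we fail to reject H₀.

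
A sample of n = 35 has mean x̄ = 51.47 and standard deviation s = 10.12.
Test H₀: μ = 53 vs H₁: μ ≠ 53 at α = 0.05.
One-sample t-test:
H₀: μ = 53
H₁: μ ≠ 53
df = n - 1 = 34
t = (x̄ - μ₀) / (s/√n) = (51.47 - 53) / (10.12/√35) = -0.894
p-value = 0.3774

Since p-value > α = 0.05, we fail to reject H₀.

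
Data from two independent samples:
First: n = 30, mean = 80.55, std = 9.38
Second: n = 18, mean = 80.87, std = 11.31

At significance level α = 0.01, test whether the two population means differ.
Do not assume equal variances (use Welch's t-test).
Welch's two-sample t-test:
H₀: μ₁ = μ₂
H₁: μ₁ ≠ μ₂
s₁²/n₁ = 9.38²/30 = 2.9328,  s₂²/n₂ = 11.31²/18 = 7.1065
SE = √(s₁²/n₁ + s₂²/n₂) = √(2.9328 + 7.1065) = 3.1685
df (Welch-Satterthwaite) = (s₁²/n₁ + s₂²/n₂)² / [(s₁²/n₁)²/(n₁-1) + (s₂²/n₂)²/(n₂-1)] ≈ 30.85
t = (x̄₁ - x̄₂) / SE = (80.55 - 80.87) / 3.1685 = -0.32 / 3.1685 = -0.101
p-value = 0.9202

Since p-value > α = 0.01, we fail to reject H₀.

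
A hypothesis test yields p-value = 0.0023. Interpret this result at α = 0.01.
Since p = 0.0023 < α = 0.01, reject H₀.
There is sufficient evidence to reject the null hypothesis; the result is statistically significant at the 0.01 level.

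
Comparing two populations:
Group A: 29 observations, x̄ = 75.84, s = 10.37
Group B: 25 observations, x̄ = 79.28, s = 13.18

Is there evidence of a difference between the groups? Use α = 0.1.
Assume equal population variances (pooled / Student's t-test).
Student's two-sample t-test (equal variances):
H₀: μ₁ = μ₂
H₁: μ₁ ≠ μ₂
df = n₁ + n₂ - 2 = 52
Pooled variance s_p² = [(n₁-1)s₁² + (n₂-1)s₂²] / (n₁ + n₂ - 2) = [(28)(10.37²) + (24)(13.18²)] / 52 = 138.0794
SE = √(s_p²(1/n₁ + 1/n₂)) = √(138.0794 × (1/29 + 1/25)) = 3.2070
t = (x̄₁ - x̄₂) / SE = (75.84 - 79.28) / 3.2070 = -3.44 / 3.2070 = -1.073
p-value = 0.2884

Since p-value > α = 0.1, we fail to reject H₀.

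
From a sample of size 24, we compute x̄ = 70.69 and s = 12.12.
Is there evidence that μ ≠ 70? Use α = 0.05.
One-sample t-test:
H₀: μ = 70
H₁: μ ≠ 70
df = n - 1 = 23
t = (x̄ - μ₀) / (s/√n) = (70.69 - 70) / (12.12/√24) = 0.279
p-value = 0.7828

Since p-value > α = 0.05, we fail to reject H₀.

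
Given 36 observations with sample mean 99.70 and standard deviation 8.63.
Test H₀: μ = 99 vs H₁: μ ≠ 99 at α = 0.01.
One-sample t-test:
H₀: μ = 99
H₁: μ ≠ 99
df = n - 1 = 35
t = (x̄ - μ₀) / (s/√n) = (99.70 - 99) / (8.63/√36) = 0.487
p-value = 0.6295

Since p-value > α = 0.01, we fail to reject H₀.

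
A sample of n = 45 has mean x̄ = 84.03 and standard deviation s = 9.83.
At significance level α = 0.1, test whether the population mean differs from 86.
One-sample t-test:
H₀: μ = 86
H₁: μ ≠ 86
df = n - 1 = 44
t = (x̄ - μ₀) / (s/√n) = (84.03 - 86) / (9.83/√45) = -1.344
p-value = 0.1857

Since p-value > α = 0.1, we fail to reject H₀.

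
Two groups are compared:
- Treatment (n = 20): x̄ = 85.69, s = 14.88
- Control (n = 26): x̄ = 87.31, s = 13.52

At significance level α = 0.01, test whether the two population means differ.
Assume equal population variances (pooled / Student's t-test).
Student's two-sample t-test (equal variances):
H₀: μ₁ = μ₂
H₁: μ₁ ≠ μ₂
df = n₁ + n₂ - 2 = 44
Pooled variance s_p² = [(n₁-1)s₁² + (n₂-1)s₂²] / (n₁ + n₂ - 2) = [(19)(14.88²) + (25)(13.52²)] / 44 = 199.4689
SE = √(s_p²(1/n₁ + 1/n₂)) = √(199.4689 × (1/20 + 1/26)) = 4.2006
t = (x̄₁ - x̄₂) / SE = (85.69 - 87.31) / 4.2006 = -1.62 / 4.2006 = -0.386
p-value = 0.7016

Since p-value > α = 0.01, we fail to reject H₀.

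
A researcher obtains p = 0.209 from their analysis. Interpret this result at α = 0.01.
Since p = 0.209 > α = 0.01, fail to reject H₀.
There is insufficient evidence to reject the null hypothesis; the result is not statistically significant at the 0.01 level.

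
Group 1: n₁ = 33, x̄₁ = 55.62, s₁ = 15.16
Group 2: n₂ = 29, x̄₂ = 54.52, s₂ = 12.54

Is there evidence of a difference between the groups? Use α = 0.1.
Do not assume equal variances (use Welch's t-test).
Welch's two-sample t-test:
H₀: μ₁ = μ₂
H₁: μ₁ ≠ μ₂
s₁²/n₁ = 15.16²/33 = 6.9644,  s₂²/n₂ = 12.54²/29 = 5.4225
SE = √(s₁²/n₁ + s₂²/n₂) = √(6.9644 + 5.4225) = 3.5195
df (Welch-Satterthwaite) = (s₁²/n₁ + s₂²/n₂)² / [(s₁²/n₁)²/(n₁-1) + (s₂²/n₂)²/(n₂-1)] ≈ 59.80
t = (x̄₁ - x̄₂) / SE = (55.62 - 54.52) / 3.5195 = 1.10 / 3.5195 = 0.313
p-value = 0.7557

Since p-value > α = 0.1, we fail to reject H₀.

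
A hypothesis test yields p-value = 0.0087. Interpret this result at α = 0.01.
Since p = 0.0087 < α = 0.01, reject H₀.
There is sufficient evidence to reject the null hypothesis; the result is statistically significant at the 0.01 level.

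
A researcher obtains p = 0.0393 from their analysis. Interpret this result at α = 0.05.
Since p = 0.0393 < α = 0.05, reject H₀.
There is sufficient evidence to reject the null hypothesis; the result is statistically significant at the 0.05 level.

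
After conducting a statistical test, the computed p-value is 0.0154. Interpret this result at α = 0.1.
Since p = 0.0154 < α = 0.1, reject H₀.
There is sufficient evidence to reject the null hypothesis; the result is statistically significant at the 0.1 level.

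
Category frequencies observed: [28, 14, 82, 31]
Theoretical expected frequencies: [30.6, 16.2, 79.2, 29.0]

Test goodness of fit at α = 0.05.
Chi-square goodness of fit test:
H₀: observed counts match expected distribution
H₁: observed counts differ from expected distribution
df = k - 1 = 3
χ² = Σ(O - E)²/E
   = (28 - 30.6)²/30.6 + (14 - 16.2)²/16.2 + (82 - 79.2)²/79.2 + (31 - 29.0)²/29.0
   = 0.221 + 0.299 + 0.099 + 0.138
   = 0.76
p-value = 0.8598

Since p-value > α = 0.05, we fail to reject H₀.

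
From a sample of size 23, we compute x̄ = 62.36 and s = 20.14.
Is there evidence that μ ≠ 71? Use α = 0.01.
One-sample t-test:
H₀: μ = 71
H₁: μ ≠ 71
df = n - 1 = 22
t = (x̄ - μ₀) / (s/√n) = (62.36 - 71) / (20.14/√23) = -2.057
p-value = 0.0517

Since p-value > α = 0.01, we fail to reject H₀.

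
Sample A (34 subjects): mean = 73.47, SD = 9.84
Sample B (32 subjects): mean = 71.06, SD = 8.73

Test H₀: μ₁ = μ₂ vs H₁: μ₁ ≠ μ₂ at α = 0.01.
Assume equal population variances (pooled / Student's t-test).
Student's two-sample t-test (equal variances):
H₀: μ₁ = μ₂
H₁: μ₁ ≠ μ₂
df = n₁ + n₂ - 2 = 64
Pooled variance s_p² = [(n₁-1)s₁² + (n₂-1)s₂²] / (n₁ + n₂ - 2) = [(33)(9.84²) + (31)(8.73²)] / 64 = 86.8413
SE = √(s_p²(1/n₁ + 1/n₂)) = √(86.8413 × (1/34 + 1/32)) = 2.2952
t = (x̄₁ - x̄₂) / SE = (73.47 - 71.06) / 2.2952 = 2.41 / 2.2952 = 1.050
p-value = 0.2977

Since p-value > α = 0.01, we fail to reject H₀.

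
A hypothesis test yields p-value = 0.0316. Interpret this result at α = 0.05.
Since p = 0.0316 < α = 0.05, reject H₀.
There is sufficient evidence to reject the null hypothesis; the result is statistically significant at the 0.05 level.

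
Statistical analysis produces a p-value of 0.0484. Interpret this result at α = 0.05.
Since p = 0.0484 < α = 0.05, reject H₀.
There is sufficient evidence to reject the null hypothesis; the result is statistically significant at the 0.05 level.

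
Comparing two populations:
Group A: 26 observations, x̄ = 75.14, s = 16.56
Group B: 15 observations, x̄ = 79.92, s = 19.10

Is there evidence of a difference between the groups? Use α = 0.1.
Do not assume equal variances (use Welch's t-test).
Welch's two-sample t-test:
H₀: μ₁ = μ₂
H₁: μ₁ ≠ μ₂
s₁²/n₁ = 16.56²/26 = 10.5474,  s₂²/n₂ = 19.10²/15 = 24.3207
SE = √(s₁²/n₁ + s₂²/n₂) = √(10.5474 + 24.3207) = 5.9049
df (Welch-Satterthwaite) = (s₁²/n₁ + s₂²/n₂)² / [(s₁²/n₁)²/(n₁-1) + (s₂²/n₂)²/(n₂-1)] ≈ 26.03
t = (x̄₁ - x̄₂) / SE = (75.14 - 79.92) / 5.9049 = -4.78 / 5.9049 = -0.809
p-value = 0.4256

Since p-value > α = 0.1, we fail to reject H₀.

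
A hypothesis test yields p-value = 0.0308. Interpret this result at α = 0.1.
Since p = 0.0308 < α = 0.1, reject H₀.
There is sufficient evidence to reject the null hypothesis; the result is statistically significant at the 0.1 level.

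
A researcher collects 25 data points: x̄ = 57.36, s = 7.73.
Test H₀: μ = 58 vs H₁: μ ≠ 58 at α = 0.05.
One-sample t-test:
H₀: μ = 58
H₁: μ ≠ 58
df = n - 1 = 24
t = (x̄ - μ₀) / (s/√n) = (57.36 - 58) / (7.73/√25) = -0.414
p-value = 0.6826

Since p-value > α = 0.05, we fail to reject H₀.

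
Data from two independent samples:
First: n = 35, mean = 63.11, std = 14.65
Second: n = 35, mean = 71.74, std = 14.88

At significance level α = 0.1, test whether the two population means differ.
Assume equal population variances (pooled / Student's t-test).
Student's two-sample t-test (equal variances):
H₀: μ₁ = μ₂
H₁: μ₁ ≠ μ₂
df = n₁ + n₂ - 2 = 68
Pooled variance s_p² = [(n₁-1)s₁² + (n₂-1)s₂²] / (n₁ + n₂ - 2) = [(34)(14.65²) + (34)(14.88²)] / 68 = 218.0185
SE = √(s_p²(1/n₁ + 1/n₂)) = √(218.0185 × (1/35 + 1/35)) = 3.5296
t = (x̄₁ - x̄₂) / SE = (63.11 - 71.74) / 3.5296 = -8.63 / 3.5296 = -2.445
p-value = 0.0171

Since p-value < α = 0.1, we reject H₀.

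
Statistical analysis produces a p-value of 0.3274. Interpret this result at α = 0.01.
Since p = 0.3274 > α = 0.01, fail to reject H₀.
There is insufficient evidence to reject the null hypothesis; the result is not statistically significant at the 0.01 level.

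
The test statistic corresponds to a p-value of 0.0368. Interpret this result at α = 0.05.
Since p = 0.0368 < α = 0.05, reject H₀.
There is sufficient evidence to reject the null hypothesis; the result is statistically significant at the 0.05 level.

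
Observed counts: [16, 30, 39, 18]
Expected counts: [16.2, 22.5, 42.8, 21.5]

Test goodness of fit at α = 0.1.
Chi-square goodness of fit test:
H₀: observed counts match expected distribution
H₁: observed counts differ from expected distribution
df = k - 1 = 3
χ² = Σ(O - E)²/E
   = (16 - 16.2)²/16.2 + (30 - 22.5)²/22.5 + (39 - 42.8)²/42.8 + (18 - 21.5)²/21.5
   = 0.002 + 2.500 + 0.337 + 0.570
   = 3.41
p-value = 0.3327

Since p-value > α = 0.1, we fail to reject H₀.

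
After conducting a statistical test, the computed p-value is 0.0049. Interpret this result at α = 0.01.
Since p = 0.0049 < α = 0.01, reject H₀.
There is sufficient evidence to reject the null hypothesis; the result is statistically significant at the 0.01 level.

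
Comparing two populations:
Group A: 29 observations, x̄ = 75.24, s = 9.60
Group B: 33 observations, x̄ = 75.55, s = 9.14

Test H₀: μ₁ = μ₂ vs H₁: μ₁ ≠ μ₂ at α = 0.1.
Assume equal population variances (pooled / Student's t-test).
Student's two-sample t-test (equal variances):
H₀: μ₁ = μ₂
H₁: μ₁ ≠ μ₂
df = n₁ + n₂ - 2 = 60
Pooled variance s_p² = [(n₁-1)s₁² + (n₂-1)s₂²] / (n₁ + n₂ - 2) = [(28)(9.60²) + (32)(9.14²)] / 60 = 87.5625
SE = √(s_p²(1/n₁ + 1/n₂)) = √(87.5625 × (1/29 + 1/33)) = 2.3818
t = (x̄₁ - x̄₂) / SE = (75.24 - 75.55) / 2.3818 = -0.31 / 2.3818 = -0.130
p-value = 0.8969

Since p-value > α = 0.1, we fail to reject H₀.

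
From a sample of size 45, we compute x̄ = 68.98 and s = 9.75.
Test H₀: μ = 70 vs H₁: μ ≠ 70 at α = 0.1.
One-sample t-test:
H₀: μ = 70
H₁: μ ≠ 70
df = n - 1 = 44
t = (x̄ - μ₀) / (s/√n) = (68.98 - 70) / (9.75/√45) = -0.702
p-value = 0.4865

Since p-value > α = 0.1, we fail to reject H₀.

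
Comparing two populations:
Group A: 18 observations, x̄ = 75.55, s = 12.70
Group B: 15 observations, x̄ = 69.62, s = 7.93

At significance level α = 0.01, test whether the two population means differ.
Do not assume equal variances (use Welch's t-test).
Welch's two-sample t-test:
H₀: μ₁ = μ₂
H₁: μ₁ ≠ μ₂
s₁²/n₁ = 12.70²/18 = 8.9606,  s₂²/n₂ = 7.93²/15 = 4.1923
SE = √(s₁²/n₁ + s₂²/n₂) = √(8.9606 + 4.1923) = 3.6267
df (Welch-Satterthwaite) = (s₁²/n₁ + s₂²/n₂)² / [(s₁²/n₁)²/(n₁-1) + (s₂²/n₂)²/(n₂-1)] ≈ 28.94
t = (x̄₁ - x̄₂) / SE = (75.55 - 69.62) / 3.6267 = 5.93 / 3.6267 = 1.635
p-value = 0.1129

Since p-value > α = 0.01, we fail to reject H₀.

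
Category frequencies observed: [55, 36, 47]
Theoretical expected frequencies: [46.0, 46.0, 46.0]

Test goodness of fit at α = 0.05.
Chi-square goodness of fit test:
H₀: observed counts match expected distribution
H₁: observed counts differ from expected distribution
df = k - 1 = 2
χ² = Σ(O - E)²/E
   = (55 - 46.0)²/46.0 + (36 - 46.0)²/46.0 + (47 - 46.0)²/46.0
   = 1.761 + 2.174 + 0.022
   = 3.96
p-value = 0.1383

Since p-value > α = 0.05, we fail to reject H₀.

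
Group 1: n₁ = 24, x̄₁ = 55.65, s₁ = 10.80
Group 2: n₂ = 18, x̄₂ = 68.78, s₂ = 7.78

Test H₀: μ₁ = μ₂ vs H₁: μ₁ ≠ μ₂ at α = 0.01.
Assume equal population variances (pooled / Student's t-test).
Student's two-sample t-test (equal variances):
H₀: μ₁ = μ₂
H₁: μ₁ ≠ μ₂
df = n₁ + n₂ - 2 = 40
Pooled variance s_p² = [(n₁-1)s₁² + (n₂-1)s₂²] / (n₁ + n₂ - 2) = [(23)(10.80²) + (17)(7.78²)] / 40 = 92.7926
SE = √(s_p²(1/n₁ + 1/n₂)) = √(92.7926 × (1/24 + 1/18)) = 3.0036
t = (x̄₁ - x̄₂) / SE = (55.65 - 68.78) / 3.0036 = -13.13 / 3.0036 = -4.371
p-value = 0.0001

Since p-value < α = 0.01, we reject H₀.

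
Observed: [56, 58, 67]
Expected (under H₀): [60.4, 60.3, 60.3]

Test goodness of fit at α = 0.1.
Chi-square goodness of fit test:
H₀: observed counts match expected distribution
H₁: observed counts differ from expected distribution
df = k - 1 = 2
χ² = Σ(O - E)²/E
   = (56 - 60.4)²/60.4 + (58 - 60.3)²/60.3 + (67 - 60.3)²/60.3
   = 0.321 + 0.088 + 0.744
   = 1.15
p-value = 0.5619

Since p-value > α = 0.1, we fail to reject H₀.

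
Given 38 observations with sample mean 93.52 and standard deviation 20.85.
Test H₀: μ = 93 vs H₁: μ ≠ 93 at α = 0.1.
One-sample t-test:
H₀: μ = 93
H₁: μ ≠ 93
df = n - 1 = 37
t = (x̄ - μ₀) / (s/√n) = (93.52 - 93) / (20.85/√38) = 0.154
p-value = 0.8786

Since p-value > α = 0.1, we fail to reject H₀.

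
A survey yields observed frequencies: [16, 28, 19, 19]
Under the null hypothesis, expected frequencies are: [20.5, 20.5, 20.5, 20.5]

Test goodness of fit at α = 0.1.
Chi-square goodness of fit test:
H₀: observed counts match expected distribution
H₁: observed counts differ from expected distribution
df = k - 1 = 3
χ² = Σ(O - E)²/E
   = (16 - 20.5)²/20.5 + (28 - 20.5)²/20.5 + (19 - 20.5)²/20.5 + (19 - 20.5)²/20.5
   = 0.988 + 2.744 + 0.110 + 0.110
   = 3.95
p-value = 0.2668

Since p-value > α = 0.1, we fail to reject H₀.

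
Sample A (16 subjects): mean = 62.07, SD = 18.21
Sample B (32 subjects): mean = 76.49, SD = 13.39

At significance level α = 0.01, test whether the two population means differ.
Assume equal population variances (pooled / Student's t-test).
Student's two-sample t-test (equal variances):
H₀: μ₁ = μ₂
H₁: μ₁ ≠ μ₂
df = n₁ + n₂ - 2 = 46
Pooled variance s_p² = [(n₁-1)s₁² + (n₂-1)s₂²] / (n₁ + n₂ - 2) = [(15)(18.21²) + (31)(13.39²)] / 46 = 228.9591
SE = √(s_p²(1/n₁ + 1/n₂)) = √(228.9591 × (1/16 + 1/32)) = 4.6330
t = (x̄₁ - x̄₂) / SE = (62.07 - 76.49) / 4.6330 = -14.42 / 4.6330 = -3.112
p-value = 0.0032

Since p-value < α = 0.01, we reject H₀.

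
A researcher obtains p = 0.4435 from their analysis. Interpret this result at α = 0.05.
Since p = 0.4435 > α = 0.05, fail to reject H₀.
There is insufficient evidence to reject the null hypothesis; the result is not statistically significant at the 0.05 level.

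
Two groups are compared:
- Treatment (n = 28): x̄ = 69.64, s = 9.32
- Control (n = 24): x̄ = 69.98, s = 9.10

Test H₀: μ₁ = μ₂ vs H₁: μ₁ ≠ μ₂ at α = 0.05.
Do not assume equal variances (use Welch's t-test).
Welch's two-sample t-test:
H₀: μ₁ = μ₂
H₁: μ₁ ≠ μ₂
s₁²/n₁ = 9.32²/28 = 3.1022,  s₂²/n₂ = 9.10²/24 = 3.4504
SE = √(s₁²/n₁ + s₂²/n₂) = √(3.1022 + 3.4504) = 2.5598
df (Welch-Satterthwaite) = (s₁²/n₁ + s₂²/n₂)² / [(s₁²/n₁)²/(n₁-1) + (s₂²/n₂)²/(n₂-1)] ≈ 49.12
t = (x̄₁ - x̄₂) / SE = (69.64 - 69.98) / 2.5598 = -0.34 / 2.5598 = -0.133
p-value = 0.8949

Since p-value > α = 0.05, we fail to reject H₀.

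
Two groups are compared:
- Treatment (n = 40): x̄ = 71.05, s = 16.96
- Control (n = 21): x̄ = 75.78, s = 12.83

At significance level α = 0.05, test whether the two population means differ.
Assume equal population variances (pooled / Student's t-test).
Student's two-sample t-test (equal variances):
H₀: μ₁ = μ₂
H₁: μ₁ ≠ μ₂
df = n₁ + n₂ - 2 = 59
Pooled variance s_p² = [(n₁-1)s₁² + (n₂-1)s₂²] / (n₁ + n₂ - 2) = [(39)(16.96²) + (20)(12.83²)] / 59 = 245.9356
SE = √(s_p²(1/n₁ + 1/n₂)) = √(245.9356 × (1/40 + 1/21)) = 4.2261
t = (x̄₁ - x̄₂) / SE = (71.05 - 75.78) / 4.2261 = -4.73 / 4.2261 = -1.119
p-value = 0.2676

Since p-value > α = 0.05, we fail to reject H₀.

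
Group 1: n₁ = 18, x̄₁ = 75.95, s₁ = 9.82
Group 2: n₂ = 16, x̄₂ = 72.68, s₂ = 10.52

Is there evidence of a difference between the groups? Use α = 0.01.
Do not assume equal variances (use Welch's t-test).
Welch's two-sample t-test:
H₀: μ₁ = μ₂
H₁: μ₁ ≠ μ₂
s₁²/n₁ = 9.82²/18 = 5.3574,  s₂²/n₂ = 10.52²/16 = 6.9169
SE = √(s₁²/n₁ + s₂²/n₂) = √(5.3574 + 6.9169) = 3.5035
df (Welch-Satterthwaite) = (s₁²/n₁ + s₂²/n₂)² / [(s₁²/n₁)²/(n₁-1) + (s₂²/n₂)²/(n₂-1)] ≈ 30.89
t = (x̄₁ - x̄₂) / SE = (75.95 - 72.68) / 3.5035 = 3.27 / 3.5035 = 0.933
p-value = 0.3579

Since p-value > α = 0.01, we fail to reject H₀.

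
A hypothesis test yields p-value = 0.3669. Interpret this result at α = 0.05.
Since p = 0.3669 > α = 0.05, fail to reject H₀.
There is insufficient evidence to reject the null hypothesis; the result is not statistically significant at the 0.05 level.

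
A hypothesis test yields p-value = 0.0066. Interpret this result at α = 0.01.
Since p = 0.0066 < α = 0.01, reject H₀.
There is sufficient evidence to reject the null hypothesis; the result is statistically significant at the 0.01 level.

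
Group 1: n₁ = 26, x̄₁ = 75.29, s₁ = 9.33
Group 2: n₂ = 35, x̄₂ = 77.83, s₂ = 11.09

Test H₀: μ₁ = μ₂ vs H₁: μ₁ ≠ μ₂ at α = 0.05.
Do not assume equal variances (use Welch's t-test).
Welch's two-sample t-test:
H₀: μ₁ = μ₂
H₁: μ₁ ≠ μ₂
s₁²/n₁ = 9.33²/26 = 3.3480,  s₂²/n₂ = 11.09²/35 = 3.5139
SE = √(s₁²/n₁ + s₂²/n₂) = √(3.3480 + 3.5139) = 2.6195
df (Welch-Satterthwaite) = (s₁²/n₁ + s₂²/n₂)² / [(s₁²/n₁)²/(n₁-1) + (s₂²/n₂)²/(n₂-1)] ≈ 58.02
t = (x̄₁ - x̄₂) / SE = (75.29 - 77.83) / 2.6195 = -2.54 / 2.6195 = -0.970
p-value = 0.3363

Since p-value > α = 0.05, we fail to reject H₀.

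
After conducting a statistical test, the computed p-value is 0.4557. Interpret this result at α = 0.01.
Since p = 0.4557 > α = 0.01, fail to reject H₀.
There is insufficient evidence to reject the null hypothesis; the result is not statistically significant at the 0.01 level.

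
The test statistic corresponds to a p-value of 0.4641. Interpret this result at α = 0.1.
Since p = 0.4641 > α = 0.1, fail to reject H₀.
There is insufficient evidence to reject the null hypothesis; the result is not statistically significant at the 0.1 level.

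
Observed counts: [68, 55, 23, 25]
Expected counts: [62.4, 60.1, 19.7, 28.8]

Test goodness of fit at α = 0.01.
Chi-square goodness of fit test:
H₀: observed counts match expected distribution
H₁: observed counts differ from expected distribution
df = k - 1 = 3
χ² = Σ(O - E)²/E
   = (68 - 62.4)²/62.4 + (55 - 60.1)²/60.1 + (23 - 19.7)²/19.7 + (25 - 28.8)²/28.8
   = 0.503 + 0.433 + 0.553 + 0.501
   = 1.99
p-value = 0.5746

Since p-value > α = 0.01, we fail to reject H₀.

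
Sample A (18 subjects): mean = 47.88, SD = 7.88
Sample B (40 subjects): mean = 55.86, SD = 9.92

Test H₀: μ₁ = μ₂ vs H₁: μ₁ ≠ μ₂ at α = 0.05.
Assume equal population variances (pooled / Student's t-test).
Student's two-sample t-test (equal variances):
H₀: μ₁ = μ₂
H₁: μ₁ ≠ μ₂
df = n₁ + n₂ - 2 = 56
Pooled variance s_p² = [(n₁-1)s₁² + (n₂-1)s₂²] / (n₁ + n₂ - 2) = [(17)(7.88²) + (39)(9.92²)] / 56 = 87.3831
SE = √(s_p²(1/n₁ + 1/n₂)) = √(87.3831 × (1/18 + 1/40)) = 2.6531
t = (x̄₁ - x̄₂) / SE = (47.88 - 55.86) / 2.6531 = -7.98 / 2.6531 = -3.008
p-value = 0.0039

Since p-value < α = 0.05, we reject H₀.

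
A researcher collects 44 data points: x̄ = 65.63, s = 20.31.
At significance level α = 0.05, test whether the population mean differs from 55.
One-sample t-test:
H₀: μ = 55
H₁: μ ≠ 55
df = n - 1 = 43
t = (x̄ - μ₀) / (s/√n) = (65.63 - 55) / (20.31/√44) = 3.472
p-value = 0.0012

Since p-value < α = 0.05, we reject H₀.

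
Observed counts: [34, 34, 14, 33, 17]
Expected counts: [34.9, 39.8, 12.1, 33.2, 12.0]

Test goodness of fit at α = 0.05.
Chi-square goodness of fit test:
H₀: observed counts match expected distribution
H₁: observed counts differ from expected distribution
df = k - 1 = 4
χ² = Σ(O - E)²/E
   = (34 - 34.9)²/34.9 + (34 - 39.8)²/39.8 + (14 - 12.1)²/12.1 + (33 - 33.2)²/33.2 + (17 - 12.0)²/12.0
   = 0.023 + 0.845 + 0.298 + 0.001 + 2.083
   = 3.25
p-value = 0.5167

Since p-value > α = 0.05, we fail to reject H₀.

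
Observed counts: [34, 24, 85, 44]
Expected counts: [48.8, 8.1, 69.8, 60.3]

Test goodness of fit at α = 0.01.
Chi-square goodness of fit test:
H₀: observed counts match expected distribution
H₁: observed counts differ from expected distribution
df = k - 1 = 3
χ² = Σ(O - E)²/E
   = (34 - 48.8)²/48.8 + (24 - 8.1)²/8.1 + (85 - 69.8)²/69.8 + (44 - 60.3)²/60.3
   = 4.489 + 31.211 + 3.310 + 4.406
   = 43.42
p-value < 0.0001

Since p-value < α = 0.01, we reject H₀.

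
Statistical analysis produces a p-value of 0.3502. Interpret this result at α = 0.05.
Since p = 0.3502 > α = 0.05, fail to reject H₀.
There is insufficient evidence to reject the null hypothesis; the result is not statistically significant at the 0.05 level.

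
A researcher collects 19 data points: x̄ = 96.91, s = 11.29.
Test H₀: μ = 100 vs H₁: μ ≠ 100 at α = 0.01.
One-sample t-test:
H₀: μ = 100
H₁: μ ≠ 100
df = n - 1 = 18
t = (x̄ - μ₀) / (s/√n) = (96.91 - 100) / (11.29/√19) = -1.193
p-value = 0.2484

Since p-value > α = 0.01, we fail to reject H₀.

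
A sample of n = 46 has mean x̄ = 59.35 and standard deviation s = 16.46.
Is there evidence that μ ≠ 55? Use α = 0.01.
One-sample t-test:
H₀: μ = 55
H₁: μ ≠ 55
df = n - 1 = 45
t = (x̄ - μ₀) / (s/√n) = (59.35 - 55) / (16.46/√46) = 1.792
p-value = 0.0798

Since p-value > α = 0.01, we fail to reject H₀.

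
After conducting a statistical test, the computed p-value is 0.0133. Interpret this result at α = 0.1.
Since p = 0.0133 < α = 0.1, reject H₀.
There is sufficient evidence to reject the null hypothesis; the result is statistically significant at the 0.1 level.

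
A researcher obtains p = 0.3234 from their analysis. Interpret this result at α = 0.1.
Since p = 0.3234 > α = 0.1, fail to reject H₀.
There is insufficient evidence to reject the null hypothesis; the result is not statistically significant at the 0.1 level.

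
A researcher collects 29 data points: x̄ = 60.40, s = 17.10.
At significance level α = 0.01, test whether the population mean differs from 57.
One-sample t-test:
H₀: μ = 57
H₁: μ ≠ 57
df = n - 1 = 28
t = (x̄ - μ₀) / (s/√n) = (60.40 - 57) / (17.10/√29) = 1.071
p-value = 0.2934

Since p-value > α = 0.01, we fail to reject H₀.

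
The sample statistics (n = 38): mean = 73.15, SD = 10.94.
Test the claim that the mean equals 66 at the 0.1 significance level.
One-sample t-test:
H₀: μ = 66
H₁: μ ≠ 66
df = n - 1 = 37
t = (x̄ - μ₀) / (s/√n) = (73.15 - 66) / (10.94/√38) = 4.029
p-value = 0.0003

Since p-value < α = 0.1, we reject H₀.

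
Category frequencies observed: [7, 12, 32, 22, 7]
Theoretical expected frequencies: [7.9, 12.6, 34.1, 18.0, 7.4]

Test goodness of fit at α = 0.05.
Chi-square goodness of fit test:
H₀: observed counts match expected distribution
H₁: observed counts differ from expected distribution
df = k - 1 = 4
χ² = Σ(O - E)²/E
   = (7 - 7.9)²/7.9 + (12 - 12.6)²/12.6 + (32 - 34.1)²/34.1 + (22 - 18.0)²/18.0 + (7 - 7.4)²/7.4
   = 0.103 + 0.029 + 0.129 + 0.889 + 0.022
   = 1.17
p-value = 0.8829

Since p-value > α = 0.05, we fail to reject H₀.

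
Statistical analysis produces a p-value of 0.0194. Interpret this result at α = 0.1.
Since p = 0.0194 < α = 0.1, reject H₀.
There is sufficient evidence to reject the null hypothesis; the result is statistically significant at the 0.1 level.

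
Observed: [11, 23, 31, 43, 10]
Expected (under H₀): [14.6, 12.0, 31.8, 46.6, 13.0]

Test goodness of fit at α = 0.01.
Chi-square goodness of fit test:
H₀: observed counts match expected distribution
H₁: observed counts differ from expected distribution
df = k - 1 = 4
χ² = Σ(O - E)²/E
   = (11 - 14.6)²/14.6 + (23 - 12.0)²/12.0 + (31 - 31.8)²/31.8 + (43 - 46.6)²/46.6 + (10 - 13.0)²/13.0
   = 0.888 + 10.083 + 0.020 + 0.278 + 0.692
   = 11.96
p-value = 0.0176

Since p-value > α = 0.01, we fail to reject H₀.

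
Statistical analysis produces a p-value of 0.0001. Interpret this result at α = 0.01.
Since p = 0.0001 < α = 0.01, reject H₀.
There is sufficient evidence to reject the null hypothesis; the result is statistically significant at the 0.01 level.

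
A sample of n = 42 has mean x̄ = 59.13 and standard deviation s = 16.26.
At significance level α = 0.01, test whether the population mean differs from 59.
One-sample t-test:
H₀: μ = 59
H₁: μ ≠ 59
df = n - 1 = 41
t = (x̄ - μ₀) / (s/√n) = (59.13 - 59) / (16.26/√42) = 0.052
p-value = 0.9589

Since p-value > α = 0.01, we fail to reject H₀.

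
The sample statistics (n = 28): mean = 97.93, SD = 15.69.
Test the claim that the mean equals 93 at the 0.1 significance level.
One-sample t-test:
H₀: μ = 93
H₁: μ ≠ 93
df = n - 1 = 27
t = (x̄ - μ₀) / (s/√n) = (97.93 - 93) / (15.69/√28) = 1.663
p-value = 0.1079

Since p-value > α = 0.1, we fail to reject H₀.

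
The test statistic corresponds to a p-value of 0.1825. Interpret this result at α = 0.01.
Since p = 0.1825 > α = 0.01, fail to reject H₀.
There is insufficient evidence to reject the null hypothesis; the result is not statistically significant at the 0.01 level.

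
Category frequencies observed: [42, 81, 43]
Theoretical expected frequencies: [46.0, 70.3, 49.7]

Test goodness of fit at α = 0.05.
Chi-square goodness of fit test:
H₀: observed counts match expected distribution
H₁: observed counts differ from expected distribution
df = k - 1 = 2
χ² = Σ(O - E)²/E
   = (42 - 46.0)²/46.0 + (81 - 70.3)²/70.3 + (43 - 49.7)²/49.7
   = 0.348 + 1.629 + 0.903
   = 2.88
p-value = 0.2370

Since p-value > α = 0.05, we fail to reject H₀.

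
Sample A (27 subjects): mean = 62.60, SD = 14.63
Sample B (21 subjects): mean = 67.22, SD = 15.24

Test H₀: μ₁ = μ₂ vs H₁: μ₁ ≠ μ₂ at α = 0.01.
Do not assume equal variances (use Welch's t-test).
Welch's two-sample t-test:
H₀: μ₁ = μ₂
H₁: μ₁ ≠ μ₂
s₁²/n₁ = 14.63²/27 = 7.9273,  s₂²/n₂ = 15.24²/21 = 11.0599
SE = √(s₁²/n₁ + s₂²/n₂) = √(7.9273 + 11.0599) = 4.3574
df (Welch-Satterthwaite) = (s₁²/n₁ + s₂²/n₂)² / [(s₁²/n₁)²/(n₁-1) + (s₂²/n₂)²/(n₂-1)] ≈ 42.25
t = (x̄₁ - x̄₂) / SE = (62.60 - 67.22) / 4.3574 = -4.62 / 4.3574 = -1.060
p-value = 0.2951

Since p-value > α = 0.01, we fail to reject H₀.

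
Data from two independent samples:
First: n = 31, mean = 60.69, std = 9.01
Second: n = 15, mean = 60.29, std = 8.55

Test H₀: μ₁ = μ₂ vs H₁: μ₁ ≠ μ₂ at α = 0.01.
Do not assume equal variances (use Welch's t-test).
Welch's two-sample t-test:
H₀: μ₁ = μ₂
H₁: μ₁ ≠ μ₂
s₁²/n₁ = 9.01²/31 = 2.6187,  s₂²/n₂ = 8.55²/15 = 4.8735
SE = √(s₁²/n₁ + s₂²/n₂) = √(2.6187 + 4.8735) = 2.7372
df (Welch-Satterthwaite) = (s₁²/n₁ + s₂²/n₂)² / [(s₁²/n₁)²/(n₁-1) + (s₂²/n₂)²/(n₂-1)] ≈ 29.16
t = (x̄₁ - x̄₂) / SE = (60.69 - 60.29) / 2.7372 = 0.40 / 2.7372 = 0.146
p-value = 0.8848

Since p-value > α = 0.01, we fail to reject H₀.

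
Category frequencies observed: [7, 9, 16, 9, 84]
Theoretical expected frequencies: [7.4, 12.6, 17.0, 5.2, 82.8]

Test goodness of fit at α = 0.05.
Chi-square goodness of fit test:
H₀: observed counts match expected distribution
H₁: observed counts differ from expected distribution
df = k - 1 = 4
χ² = Σ(O - E)²/E
   = (7 - 7.4)²/7.4 + (9 - 12.6)²/12.6 + (16 - 17.0)²/17.0 + (9 - 5.2)²/5.2 + (84 - 82.8)²/82.8
   = 0.022 + 1.029 + 0.059 + 2.777 + 0.017
   = 3.90
p-value = 0.4192

Since p-value > α = 0.05, we fail to reject H₀.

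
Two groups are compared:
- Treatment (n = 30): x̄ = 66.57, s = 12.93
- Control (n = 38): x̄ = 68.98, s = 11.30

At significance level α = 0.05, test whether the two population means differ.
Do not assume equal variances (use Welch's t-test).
Welch's two-sample t-test:
H₀: μ₁ = μ₂
H₁: μ₁ ≠ μ₂
s₁²/n₁ = 12.93²/30 = 5.5728,  s₂²/n₂ = 11.30²/38 = 3.3603
SE = √(s₁²/n₁ + s₂²/n₂) = √(5.5728 + 3.3603) = 2.9888
df (Welch-Satterthwaite) = (s₁²/n₁ + s₂²/n₂)² / [(s₁²/n₁)²/(n₁-1) + (s₂²/n₂)²/(n₂-1)] ≈ 57.99
t = (x̄₁ - x̄₂) / SE = (66.57 - 68.98) / 2.9888 = -2.41 / 2.9888 = -0.806
p-value = 0.4233

Since p-value > α = 0.05, we fail to reject H₀.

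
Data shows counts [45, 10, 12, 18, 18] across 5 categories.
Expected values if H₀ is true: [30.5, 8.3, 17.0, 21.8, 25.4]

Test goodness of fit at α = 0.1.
Chi-square goodness of fit test:
H₀: observed counts match expected distribution
H₁: observed counts differ from expected distribution
df = k - 1 = 4
χ² = Σ(O - E)²/E
   = (45 - 30.5)²/30.5 + (10 - 8.3)²/8.3 + (12 - 17.0)²/17.0 + (18 - 21.8)²/21.8 + (18 - 25.4)²/25.4
   = 6.893 + 0.348 + 1.471 + 0.662 + 2.156
   = 11.53
p-value = 0.0212

Since p-value < α = 0.1, we reject H₀.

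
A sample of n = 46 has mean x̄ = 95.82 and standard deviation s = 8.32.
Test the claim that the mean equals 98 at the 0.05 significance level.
One-sample t-test:
H₀: μ = 98
H₁: μ ≠ 98
df = n - 1 = 45
t = (x̄ - μ₀) / (s/√n) = (95.82 - 98) / (8.32/√46) = -1.777
p-value = 0.0823

Since p-value > α = 0.05, we fail to reject H₀.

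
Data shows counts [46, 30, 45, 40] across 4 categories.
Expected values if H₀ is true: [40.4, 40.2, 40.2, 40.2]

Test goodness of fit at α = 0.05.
Chi-square goodness of fit test:
H₀: observed counts match expected distribution
H₁: observed counts differ from expected distribution
df = k - 1 = 3
χ² = Σ(O - E)²/E
   = (46 - 40.4)²/40.4 + (30 - 40.2)²/40.2 + (45 - 40.2)²/40.2 + (40 - 40.2)²/40.2
   = 0.776 + 2.588 + 0.573 + 0.001
   = 3.94
p-value = 0.2682

Since p-value > α = 0.05, we fail to reject H₀.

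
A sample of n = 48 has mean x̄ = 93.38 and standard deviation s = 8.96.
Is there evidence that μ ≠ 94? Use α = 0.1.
One-sample t-test:
H₀: μ = 94
H₁: μ ≠ 94
df = n - 1 = 47
t = (x̄ - μ₀) / (s/√n) = (93.38 - 94) / (8.96/√48) = -0.479
p-value = 0.6339

Since p-value > α = 0.1, we fail to reject H₀.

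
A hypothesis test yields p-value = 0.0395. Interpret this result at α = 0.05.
Since p = 0.0395 < α = 0.05, reject H₀.
There is sufficient evidence to reject the null hypothesis; the result is statistically significant at the 0.05 level.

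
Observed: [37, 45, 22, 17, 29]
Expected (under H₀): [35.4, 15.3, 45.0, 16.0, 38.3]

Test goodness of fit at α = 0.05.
Chi-square goodness of fit test:
H₀: observed counts match expected distribution
H₁: observed counts differ from expected distribution
df = k - 1 = 4
χ² = Σ(O - E)²/E
   = (37 - 35.4)²/35.4 + (45 - 15.3)²/15.3 + (22 - 45.0)²/45.0 + (17 - 16.0)²/16.0 + (29 - 38.3)²/38.3
   = 0.072 + 57.653 + 11.756 + 0.062 + 2.258
   = 71.80
p-value < 0.0001

Since p-value < α = 0.05, we reject H₀.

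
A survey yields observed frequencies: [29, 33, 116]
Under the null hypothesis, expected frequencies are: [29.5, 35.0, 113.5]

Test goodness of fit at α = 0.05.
Chi-square goodness of fit test:
H₀: observed counts match expected distribution
H₁: observed counts differ from expected distribution
df = k - 1 = 2
χ² = Σ(O - E)²/E
   = (29 - 29.5)²/29.5 + (33 - 35.0)²/35.0 + (116 - 113.5)²/113.5
   = 0.008 + 0.114 + 0.055
   = 0.18
p-value = 0.9149

Since p-value > α = 0.05, we fail to reject H₀.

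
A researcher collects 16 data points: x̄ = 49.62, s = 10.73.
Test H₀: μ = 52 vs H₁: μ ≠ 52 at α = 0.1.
One-sample t-test:
H₀: μ = 52
H₁: μ ≠ 52
df = n - 1 = 15
t = (x̄ - μ₀) / (s/√n) = (49.62 - 52) / (10.73/√16) = -0.887
p-value = 0.3890

Since p-value > α = 0.1, we fail to reject H₀.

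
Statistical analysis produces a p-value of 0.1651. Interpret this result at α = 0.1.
Since p = 0.1651 > α = 0.1, fail to reject H₀.
There is insufficient evidence to reject the null hypothesis; the result is not statistically significant at the 0.1 level.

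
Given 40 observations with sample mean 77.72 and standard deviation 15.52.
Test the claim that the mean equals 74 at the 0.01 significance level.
One-sample t-test:
H₀: μ = 74
H₁: μ ≠ 74
df = n - 1 = 39
t = (x̄ - μ₀) / (s/√n) = (77.72 - 74) / (15.52/√40) = 1.516
p-value = 0.1376

Since p-value > α = 0.01, we fail to reject H₀.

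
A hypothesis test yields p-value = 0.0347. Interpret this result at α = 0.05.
Since p = 0.0347 < α = 0.05, reject H₀.
There is sufficient evidence to reject the null hypothesis; the result is statistically significant at the 0.05 level.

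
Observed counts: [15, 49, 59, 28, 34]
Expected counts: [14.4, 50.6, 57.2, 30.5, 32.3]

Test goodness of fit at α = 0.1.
Chi-square goodness of fit test:
H₀: observed counts match expected distribution
H₁: observed counts differ from expected distribution
df = k - 1 = 4
χ² = Σ(O - E)²/E
   = (15 - 14.4)²/14.4 + (49 - 50.6)²/50.6 + (59 - 57.2)²/57.2 + (28 - 30.5)²/30.5 + (34 - 32.3)²/32.3
   = 0.025 + 0.051 + 0.057 + 0.205 + 0.089
   = 0.43
p-value = 0.9802

Since p-value > α = 0.1, we fail to reject H₀.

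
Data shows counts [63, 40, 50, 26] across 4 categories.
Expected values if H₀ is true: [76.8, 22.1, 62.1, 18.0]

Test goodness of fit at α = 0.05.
Chi-square goodness of fit test:
H₀: observed counts match expected distribution
H₁: observed counts differ from expected distribution
df = k - 1 = 3
χ² = Σ(O - E)²/E
   = (63 - 76.8)²/76.8 + (40 - 22.1)²/22.1 + (50 - 62.1)²/62.1 + (26 - 18.0)²/18.0
   = 2.480 + 14.498 + 2.358 + 3.556
   = 22.89
p-value < 0.0001

Since p-value < α = 0.05, we reject H₀.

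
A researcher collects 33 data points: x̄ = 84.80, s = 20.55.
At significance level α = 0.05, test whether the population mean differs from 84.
One-sample t-test:
H₀: μ = 84
H₁: μ ≠ 84
df = n - 1 = 32
t = (x̄ - μ₀) / (s/√n) = (84.80 - 84) / (20.55/√33) = 0.224
p-value = 0.8245

Since p-value > α = 0.05, we fail to reject H₀.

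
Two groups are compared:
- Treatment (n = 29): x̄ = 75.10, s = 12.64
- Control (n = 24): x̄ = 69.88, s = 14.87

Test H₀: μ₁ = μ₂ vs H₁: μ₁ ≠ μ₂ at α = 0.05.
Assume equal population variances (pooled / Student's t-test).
Student's two-sample t-test (equal variances):
H₀: μ₁ = μ₂
H₁: μ₁ ≠ μ₂
df = n₁ + n₂ - 2 = 51
Pooled variance s_p² = [(n₁-1)s₁² + (n₂-1)s₂²] / (n₁ + n₂ - 2) = [(28)(12.64²) + (23)(14.87²)] / 51 = 187.4360
SE = √(s_p²(1/n₁ + 1/n₂)) = √(187.4360 × (1/29 + 1/24)) = 3.7780
t = (x̄₁ - x̄₂) / SE = (75.10 - 69.88) / 3.7780 = 5.22 / 3.7780 = 1.382
p-value = 0.1731

Since p-value > α = 0.05, we fail to reject H₀.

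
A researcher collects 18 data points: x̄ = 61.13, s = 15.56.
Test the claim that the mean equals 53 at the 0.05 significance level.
One-sample t-test:
H₀: μ = 53
H₁: μ ≠ 53
df = n - 1 = 17
t = (x̄ - μ₀) / (s/√n) = (61.13 - 53) / (15.56/√18) = 2.217
p-value = 0.0406

Since p-value < α = 0.05, we reject H₀.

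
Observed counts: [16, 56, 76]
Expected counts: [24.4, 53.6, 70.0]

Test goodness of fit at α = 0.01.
Chi-square goodness of fit test:
H₀: observed counts match expected distribution
H₁: observed counts differ from expected distribution
df = k - 1 = 2
χ² = Σ(O - E)²/E
   = (16 - 24.4)²/24.4 + (56 - 53.6)²/53.6 + (76 - 70.0)²/70.0
   = 2.892 + 0.107 + 0.514
   = 3.51
p-value = 0.1726

Since p-value > α = 0.01, we fail to reject H₀.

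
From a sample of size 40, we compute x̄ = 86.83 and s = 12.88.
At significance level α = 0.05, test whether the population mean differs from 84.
One-sample t-test:
H₀: μ = 84
H₁: μ ≠ 84
df = n - 1 = 39
t = (x̄ - μ₀) / (s/√n) = (86.83 - 84) / (12.88/√40) = 1.390
p-value = 0.1725

Since p-value > α = 0.05, we fail to reject H₀.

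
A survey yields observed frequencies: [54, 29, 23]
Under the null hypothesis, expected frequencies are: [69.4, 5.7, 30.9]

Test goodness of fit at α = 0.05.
Chi-square goodness of fit test:
H₀: observed counts match expected distribution
H₁: observed counts differ from expected distribution
df = k - 1 = 2
χ² = Σ(O - E)²/E
   = (54 - 69.4)²/69.4 + (29 - 5.7)²/5.7 + (23 - 30.9)²/30.9
   = 3.417 + 95.244 + 2.020
   = 100.68
p-value < 0.0001

Since p-value < α = 0.05, we reject H₀.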